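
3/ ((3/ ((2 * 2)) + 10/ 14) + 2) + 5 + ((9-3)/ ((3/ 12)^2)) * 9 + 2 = 84571/ 97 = 871.87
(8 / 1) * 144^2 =165888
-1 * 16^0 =-1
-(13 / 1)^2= -169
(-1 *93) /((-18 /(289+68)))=3689 /2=1844.50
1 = 1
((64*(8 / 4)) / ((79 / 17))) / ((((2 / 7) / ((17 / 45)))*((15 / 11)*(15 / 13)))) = 18514496 / 799875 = 23.15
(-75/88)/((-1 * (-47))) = -75/4136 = -0.02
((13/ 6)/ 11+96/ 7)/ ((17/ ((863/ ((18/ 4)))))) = 5546501/ 35343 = 156.93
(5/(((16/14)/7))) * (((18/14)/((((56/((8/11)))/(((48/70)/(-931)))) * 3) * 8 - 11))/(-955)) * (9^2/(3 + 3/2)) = 7/23665664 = 0.00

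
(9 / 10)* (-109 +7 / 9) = -487 / 5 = -97.40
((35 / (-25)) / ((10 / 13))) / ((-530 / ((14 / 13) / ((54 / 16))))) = 0.00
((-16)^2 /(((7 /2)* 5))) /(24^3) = 1 /945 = 0.00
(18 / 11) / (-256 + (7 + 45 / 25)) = -15 / 2266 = -0.01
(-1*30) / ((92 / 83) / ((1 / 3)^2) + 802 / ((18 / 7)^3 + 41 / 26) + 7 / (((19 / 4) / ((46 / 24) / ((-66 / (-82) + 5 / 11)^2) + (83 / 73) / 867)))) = -160066695947481532800 / 293048361812935810813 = -0.55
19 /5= 3.80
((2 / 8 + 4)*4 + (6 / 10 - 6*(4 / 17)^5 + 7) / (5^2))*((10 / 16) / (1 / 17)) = 3071119971 / 16704200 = 183.85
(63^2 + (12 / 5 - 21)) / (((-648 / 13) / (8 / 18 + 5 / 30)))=-117689 / 2430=-48.43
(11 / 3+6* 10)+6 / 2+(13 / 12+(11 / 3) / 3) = 2483 / 36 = 68.97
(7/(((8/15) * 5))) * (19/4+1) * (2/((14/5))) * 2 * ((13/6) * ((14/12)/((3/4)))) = 10465/144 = 72.67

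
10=10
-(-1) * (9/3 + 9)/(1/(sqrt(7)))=12 * sqrt(7)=31.75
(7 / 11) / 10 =7 / 110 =0.06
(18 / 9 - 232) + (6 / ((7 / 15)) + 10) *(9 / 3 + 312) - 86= 6884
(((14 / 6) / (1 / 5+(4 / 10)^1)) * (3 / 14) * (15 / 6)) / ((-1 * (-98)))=25 / 1176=0.02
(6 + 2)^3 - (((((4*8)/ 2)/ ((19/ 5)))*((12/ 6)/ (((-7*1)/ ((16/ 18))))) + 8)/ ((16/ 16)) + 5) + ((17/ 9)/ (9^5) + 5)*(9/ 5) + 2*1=20068461011/ 39267585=511.07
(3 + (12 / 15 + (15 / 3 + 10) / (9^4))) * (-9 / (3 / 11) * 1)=-457358 / 3645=-125.48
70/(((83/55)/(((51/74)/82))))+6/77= 9070407/19390294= 0.47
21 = 21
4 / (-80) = -1 / 20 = -0.05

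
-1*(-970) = 970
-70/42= -5/3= -1.67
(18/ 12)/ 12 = 1/ 8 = 0.12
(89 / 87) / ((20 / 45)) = 267 / 116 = 2.30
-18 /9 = -2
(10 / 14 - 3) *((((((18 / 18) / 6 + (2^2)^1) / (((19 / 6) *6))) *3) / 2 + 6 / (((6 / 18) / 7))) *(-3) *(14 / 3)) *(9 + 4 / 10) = 3609976 / 95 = 37999.75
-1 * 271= -271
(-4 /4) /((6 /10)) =-5 /3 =-1.67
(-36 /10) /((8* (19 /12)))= -27 /95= -0.28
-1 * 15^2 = -225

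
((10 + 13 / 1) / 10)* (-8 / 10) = -46 / 25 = -1.84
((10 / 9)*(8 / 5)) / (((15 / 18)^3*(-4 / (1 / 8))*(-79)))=12 / 9875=0.00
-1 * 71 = -71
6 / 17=0.35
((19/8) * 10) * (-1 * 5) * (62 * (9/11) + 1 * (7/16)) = -4277375/704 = -6075.82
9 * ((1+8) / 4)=81 / 4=20.25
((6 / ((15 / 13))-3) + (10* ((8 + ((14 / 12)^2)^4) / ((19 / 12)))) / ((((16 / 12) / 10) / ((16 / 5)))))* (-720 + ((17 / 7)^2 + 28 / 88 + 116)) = -44248266726137 / 42661080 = -1037204.56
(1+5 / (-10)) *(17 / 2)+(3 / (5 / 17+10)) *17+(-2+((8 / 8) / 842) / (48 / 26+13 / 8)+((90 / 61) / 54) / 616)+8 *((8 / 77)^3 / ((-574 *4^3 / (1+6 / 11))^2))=182350076318803328161493 / 25309975364517484918200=7.20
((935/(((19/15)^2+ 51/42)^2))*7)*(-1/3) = -21647587500/78836641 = -274.59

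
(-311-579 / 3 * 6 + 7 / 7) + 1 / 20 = -29359 / 20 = -1467.95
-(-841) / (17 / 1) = 841 / 17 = 49.47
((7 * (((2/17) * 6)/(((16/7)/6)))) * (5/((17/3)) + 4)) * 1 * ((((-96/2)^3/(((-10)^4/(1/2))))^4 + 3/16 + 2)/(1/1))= 83742623434742818833/1411132812500000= 59344.25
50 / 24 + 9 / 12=17 / 6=2.83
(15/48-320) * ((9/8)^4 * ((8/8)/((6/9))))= -100678545/131072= -768.12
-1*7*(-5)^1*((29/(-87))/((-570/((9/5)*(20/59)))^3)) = 504/35217364025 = 0.00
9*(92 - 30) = 558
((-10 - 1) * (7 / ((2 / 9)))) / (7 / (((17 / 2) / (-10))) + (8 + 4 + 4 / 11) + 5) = -37.96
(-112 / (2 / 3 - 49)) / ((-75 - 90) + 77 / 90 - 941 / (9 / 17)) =-6048 / 5067547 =-0.00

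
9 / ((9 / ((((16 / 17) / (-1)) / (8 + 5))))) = -16 / 221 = -0.07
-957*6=-5742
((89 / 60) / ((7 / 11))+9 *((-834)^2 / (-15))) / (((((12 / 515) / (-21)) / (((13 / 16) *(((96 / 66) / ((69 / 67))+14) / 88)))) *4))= 1372753041899863 / 102592512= 13380635.83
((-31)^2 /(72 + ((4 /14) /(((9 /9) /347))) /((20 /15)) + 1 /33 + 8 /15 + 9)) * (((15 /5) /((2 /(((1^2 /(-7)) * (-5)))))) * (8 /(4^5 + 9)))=6342600 /124020947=0.05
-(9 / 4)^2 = -81 / 16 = -5.06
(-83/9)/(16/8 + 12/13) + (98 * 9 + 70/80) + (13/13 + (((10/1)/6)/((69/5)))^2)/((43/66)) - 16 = 80776827185/93353688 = 865.28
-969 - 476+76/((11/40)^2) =-53245/121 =-440.04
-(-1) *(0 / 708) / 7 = 0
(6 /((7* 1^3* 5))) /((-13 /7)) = -6 /65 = -0.09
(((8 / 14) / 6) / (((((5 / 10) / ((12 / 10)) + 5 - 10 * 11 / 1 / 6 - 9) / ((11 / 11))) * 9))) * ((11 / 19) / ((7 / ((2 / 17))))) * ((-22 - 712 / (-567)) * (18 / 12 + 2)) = 1035056 / 3034463229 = 0.00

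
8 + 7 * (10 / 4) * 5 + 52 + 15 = 325 / 2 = 162.50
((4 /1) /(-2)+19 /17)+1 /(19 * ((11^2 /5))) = -34400 /39083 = -0.88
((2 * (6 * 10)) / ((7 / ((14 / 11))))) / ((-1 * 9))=-80 / 33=-2.42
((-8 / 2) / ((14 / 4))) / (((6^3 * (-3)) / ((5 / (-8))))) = -5 / 4536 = -0.00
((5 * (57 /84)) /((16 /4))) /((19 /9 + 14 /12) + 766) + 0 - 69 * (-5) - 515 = -131822585 /775432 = -170.00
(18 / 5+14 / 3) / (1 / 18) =744 / 5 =148.80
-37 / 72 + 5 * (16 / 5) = 1115 / 72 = 15.49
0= 0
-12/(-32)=3/8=0.38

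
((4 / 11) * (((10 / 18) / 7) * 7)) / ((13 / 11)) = 0.17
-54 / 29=-1.86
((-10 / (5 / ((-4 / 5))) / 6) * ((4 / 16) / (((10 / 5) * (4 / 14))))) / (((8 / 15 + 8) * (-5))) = -0.00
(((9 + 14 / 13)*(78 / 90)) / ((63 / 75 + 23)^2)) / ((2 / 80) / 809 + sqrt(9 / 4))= 0.01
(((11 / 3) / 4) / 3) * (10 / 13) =55 / 234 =0.24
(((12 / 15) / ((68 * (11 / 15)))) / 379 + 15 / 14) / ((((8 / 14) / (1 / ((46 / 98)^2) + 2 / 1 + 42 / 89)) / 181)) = 63514450527993 / 26694173704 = 2379.34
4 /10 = 2 /5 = 0.40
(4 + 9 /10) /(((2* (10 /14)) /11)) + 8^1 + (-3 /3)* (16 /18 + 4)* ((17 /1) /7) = 213299 /6300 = 33.86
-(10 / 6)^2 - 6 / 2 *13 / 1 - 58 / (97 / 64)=-69880 / 873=-80.05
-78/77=-1.01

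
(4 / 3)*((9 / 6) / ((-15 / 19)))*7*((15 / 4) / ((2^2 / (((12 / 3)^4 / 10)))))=-2128 / 5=-425.60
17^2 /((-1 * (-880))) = 289 /880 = 0.33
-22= -22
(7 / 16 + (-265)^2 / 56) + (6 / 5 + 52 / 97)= 1256.19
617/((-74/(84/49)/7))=-3702/37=-100.05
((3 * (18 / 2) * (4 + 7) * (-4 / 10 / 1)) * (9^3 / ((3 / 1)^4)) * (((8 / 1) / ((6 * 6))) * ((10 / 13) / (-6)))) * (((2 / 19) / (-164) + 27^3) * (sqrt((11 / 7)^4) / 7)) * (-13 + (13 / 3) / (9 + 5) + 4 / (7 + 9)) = -6734738406495 / 2559466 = -2631306.06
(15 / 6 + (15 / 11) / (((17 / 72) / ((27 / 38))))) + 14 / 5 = 334109 / 35530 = 9.40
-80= -80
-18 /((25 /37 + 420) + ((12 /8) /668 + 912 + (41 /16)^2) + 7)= -9490944 /709840529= -0.01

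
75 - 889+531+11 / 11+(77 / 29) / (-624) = -5103149 / 18096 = -282.00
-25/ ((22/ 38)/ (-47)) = 22325/ 11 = 2029.55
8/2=4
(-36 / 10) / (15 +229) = -9 / 610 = -0.01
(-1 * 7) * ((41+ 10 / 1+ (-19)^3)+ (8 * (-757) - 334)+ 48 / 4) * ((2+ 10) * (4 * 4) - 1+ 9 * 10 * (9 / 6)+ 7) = 30736566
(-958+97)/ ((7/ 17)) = -2091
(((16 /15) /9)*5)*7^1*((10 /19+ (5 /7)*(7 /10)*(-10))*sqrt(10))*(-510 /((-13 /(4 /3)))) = -6473600*sqrt(10) /6669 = -3069.62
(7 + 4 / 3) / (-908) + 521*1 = 1419179 / 2724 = 520.99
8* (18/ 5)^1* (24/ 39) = 1152/ 65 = 17.72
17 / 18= 0.94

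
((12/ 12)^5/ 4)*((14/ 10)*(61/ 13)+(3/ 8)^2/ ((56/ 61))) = 1566053/ 931840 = 1.68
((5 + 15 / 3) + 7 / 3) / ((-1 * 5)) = -37 / 15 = -2.47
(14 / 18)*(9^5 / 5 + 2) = 413413 / 45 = 9186.96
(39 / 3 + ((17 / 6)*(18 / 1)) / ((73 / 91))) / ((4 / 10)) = 13975 / 73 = 191.44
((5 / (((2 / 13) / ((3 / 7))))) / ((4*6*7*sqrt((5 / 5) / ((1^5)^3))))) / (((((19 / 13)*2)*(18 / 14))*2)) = 845 / 76608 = 0.01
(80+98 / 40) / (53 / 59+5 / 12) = 291873 / 4655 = 62.70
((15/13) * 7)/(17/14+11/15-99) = -22050/264953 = -0.08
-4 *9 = -36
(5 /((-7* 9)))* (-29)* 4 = 580 /63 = 9.21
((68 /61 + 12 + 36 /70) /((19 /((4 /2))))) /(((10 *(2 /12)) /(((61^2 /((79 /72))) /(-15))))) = -255596832 /1313375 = -194.61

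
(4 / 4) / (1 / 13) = 13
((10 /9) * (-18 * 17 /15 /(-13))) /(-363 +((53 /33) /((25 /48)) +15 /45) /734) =-13725800 /2857553803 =-0.00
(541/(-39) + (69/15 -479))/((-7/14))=190426/195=976.54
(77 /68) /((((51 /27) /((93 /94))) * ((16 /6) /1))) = 193347 /869312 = 0.22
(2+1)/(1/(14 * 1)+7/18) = 189/29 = 6.52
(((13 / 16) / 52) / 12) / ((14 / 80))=0.01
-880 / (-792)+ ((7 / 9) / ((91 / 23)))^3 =1791737 / 1601613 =1.12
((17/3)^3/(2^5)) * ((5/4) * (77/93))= 1891505/321408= 5.89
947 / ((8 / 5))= 4735 / 8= 591.88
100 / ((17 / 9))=900 / 17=52.94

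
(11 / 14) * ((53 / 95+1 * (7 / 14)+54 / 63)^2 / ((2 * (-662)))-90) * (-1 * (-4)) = -2318674723299 / 8197082600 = -282.87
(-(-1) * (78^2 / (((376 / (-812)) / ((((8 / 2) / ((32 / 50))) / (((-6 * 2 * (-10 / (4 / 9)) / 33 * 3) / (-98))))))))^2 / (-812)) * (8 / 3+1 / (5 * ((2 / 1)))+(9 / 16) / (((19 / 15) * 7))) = -108688752938831065 / 290103552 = -374655022.97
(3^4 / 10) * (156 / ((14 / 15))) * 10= 13538.57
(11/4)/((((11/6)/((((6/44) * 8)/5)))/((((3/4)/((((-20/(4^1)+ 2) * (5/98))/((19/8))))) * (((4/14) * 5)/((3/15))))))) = -27.20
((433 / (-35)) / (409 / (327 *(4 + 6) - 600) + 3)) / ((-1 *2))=115611 / 58933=1.96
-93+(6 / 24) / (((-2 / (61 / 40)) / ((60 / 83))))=-123687 / 1328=-93.14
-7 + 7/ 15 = -98/ 15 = -6.53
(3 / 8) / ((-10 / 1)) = -3 / 80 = -0.04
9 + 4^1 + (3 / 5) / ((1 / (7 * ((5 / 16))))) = 229 / 16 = 14.31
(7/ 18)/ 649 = 7/ 11682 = 0.00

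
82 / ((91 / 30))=2460 / 91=27.03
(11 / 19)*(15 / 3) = 55 / 19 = 2.89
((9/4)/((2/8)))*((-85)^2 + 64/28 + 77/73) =33243138/511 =65055.06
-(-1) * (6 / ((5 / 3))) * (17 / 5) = 306 / 25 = 12.24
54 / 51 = 18 / 17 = 1.06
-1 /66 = -0.02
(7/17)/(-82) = -7/1394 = -0.01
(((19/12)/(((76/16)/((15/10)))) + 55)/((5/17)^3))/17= 32079/250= 128.32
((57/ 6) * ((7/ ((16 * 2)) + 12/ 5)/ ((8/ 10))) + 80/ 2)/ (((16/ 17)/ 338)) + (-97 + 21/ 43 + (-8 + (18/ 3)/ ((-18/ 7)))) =6717372433/ 264192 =25426.10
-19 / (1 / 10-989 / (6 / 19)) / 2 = 285 / 93952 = 0.00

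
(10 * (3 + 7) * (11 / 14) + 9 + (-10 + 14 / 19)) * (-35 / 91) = -52075 / 1729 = -30.12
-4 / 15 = -0.27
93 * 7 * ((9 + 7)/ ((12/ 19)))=16492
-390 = -390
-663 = -663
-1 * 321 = -321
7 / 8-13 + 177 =1319 / 8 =164.88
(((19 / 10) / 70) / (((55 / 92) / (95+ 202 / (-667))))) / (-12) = -1200097 / 3349500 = -0.36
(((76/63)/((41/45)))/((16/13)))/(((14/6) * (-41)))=-3705/329476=-0.01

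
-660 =-660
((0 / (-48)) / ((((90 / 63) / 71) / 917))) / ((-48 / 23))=0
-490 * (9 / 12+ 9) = -9555 / 2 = -4777.50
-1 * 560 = -560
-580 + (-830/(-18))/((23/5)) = -117985/207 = -569.98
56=56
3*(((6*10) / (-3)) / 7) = -60 / 7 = -8.57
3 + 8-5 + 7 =13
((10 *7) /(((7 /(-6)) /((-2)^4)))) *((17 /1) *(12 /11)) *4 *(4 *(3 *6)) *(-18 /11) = 1015234560 /121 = 8390368.26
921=921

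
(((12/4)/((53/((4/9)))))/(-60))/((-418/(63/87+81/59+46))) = 41147/852873615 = 0.00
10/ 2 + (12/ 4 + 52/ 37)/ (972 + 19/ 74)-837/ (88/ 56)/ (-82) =746312495/ 64896194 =11.50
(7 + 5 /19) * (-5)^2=3450 /19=181.58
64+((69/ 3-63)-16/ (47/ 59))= 184/ 47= 3.91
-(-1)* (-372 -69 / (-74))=-27459 / 74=-371.07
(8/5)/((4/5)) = 2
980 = 980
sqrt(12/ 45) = 2 * sqrt(15)/ 15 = 0.52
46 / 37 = 1.24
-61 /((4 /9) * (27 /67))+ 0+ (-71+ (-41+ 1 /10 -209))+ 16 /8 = -39569 /60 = -659.48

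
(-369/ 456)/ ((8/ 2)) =-123/ 608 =-0.20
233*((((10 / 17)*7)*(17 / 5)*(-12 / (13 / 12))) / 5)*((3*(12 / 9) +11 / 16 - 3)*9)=-7133994 / 65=-109753.75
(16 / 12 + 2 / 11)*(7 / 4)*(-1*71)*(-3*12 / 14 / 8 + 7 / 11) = -172175 / 2904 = -59.29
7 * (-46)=-322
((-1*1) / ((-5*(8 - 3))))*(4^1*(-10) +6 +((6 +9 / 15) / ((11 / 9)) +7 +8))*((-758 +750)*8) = 4352 / 125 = 34.82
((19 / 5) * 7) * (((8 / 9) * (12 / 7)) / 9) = 608 / 135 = 4.50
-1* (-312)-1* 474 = -162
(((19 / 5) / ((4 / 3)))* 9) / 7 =513 / 140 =3.66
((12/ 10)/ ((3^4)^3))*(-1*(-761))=1522/ 885735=0.00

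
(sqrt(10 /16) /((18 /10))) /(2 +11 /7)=7*sqrt(10) /180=0.12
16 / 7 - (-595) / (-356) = 1531 / 2492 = 0.61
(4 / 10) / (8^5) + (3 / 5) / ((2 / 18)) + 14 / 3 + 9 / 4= 3026947 / 245760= 12.32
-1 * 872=-872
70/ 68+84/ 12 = 273/ 34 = 8.03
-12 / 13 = -0.92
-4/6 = -0.67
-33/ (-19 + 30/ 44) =726/ 403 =1.80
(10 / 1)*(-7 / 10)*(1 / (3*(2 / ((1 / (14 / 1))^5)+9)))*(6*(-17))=238 / 1075657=0.00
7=7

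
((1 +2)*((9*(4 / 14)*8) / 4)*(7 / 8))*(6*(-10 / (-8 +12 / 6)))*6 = 810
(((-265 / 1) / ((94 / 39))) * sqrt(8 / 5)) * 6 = -12402 * sqrt(10) / 47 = -834.44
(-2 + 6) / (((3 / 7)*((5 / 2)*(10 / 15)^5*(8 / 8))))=567 / 20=28.35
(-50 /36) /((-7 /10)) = 125 /63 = 1.98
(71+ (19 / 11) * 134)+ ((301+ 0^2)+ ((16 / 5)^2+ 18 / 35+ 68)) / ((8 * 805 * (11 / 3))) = 3749728371 / 12397000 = 302.47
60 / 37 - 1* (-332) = 12344 / 37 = 333.62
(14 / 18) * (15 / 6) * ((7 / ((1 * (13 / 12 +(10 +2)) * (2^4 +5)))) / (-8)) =-35 / 5652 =-0.01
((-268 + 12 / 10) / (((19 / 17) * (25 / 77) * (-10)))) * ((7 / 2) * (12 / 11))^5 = 10373355157536 / 173861875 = 59664.35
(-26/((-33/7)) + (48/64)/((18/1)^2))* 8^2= 353.12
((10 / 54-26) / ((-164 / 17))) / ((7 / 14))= 289 / 54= 5.35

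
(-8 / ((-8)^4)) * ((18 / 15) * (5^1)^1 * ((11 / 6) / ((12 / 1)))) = -11 / 6144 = -0.00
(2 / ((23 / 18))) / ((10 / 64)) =1152 / 115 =10.02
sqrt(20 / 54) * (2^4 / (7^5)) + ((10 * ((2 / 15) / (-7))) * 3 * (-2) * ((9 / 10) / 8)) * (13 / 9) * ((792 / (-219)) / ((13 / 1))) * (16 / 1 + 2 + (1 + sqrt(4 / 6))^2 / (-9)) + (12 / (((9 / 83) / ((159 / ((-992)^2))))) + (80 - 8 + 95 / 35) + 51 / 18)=16 * sqrt(30) / 151263 + 88 * sqrt(6) / 22995 + 61941721243 / 808162560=76.66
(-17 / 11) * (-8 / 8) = 17 / 11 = 1.55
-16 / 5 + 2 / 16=-123 / 40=-3.08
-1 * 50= -50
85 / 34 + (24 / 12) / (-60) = 37 / 15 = 2.47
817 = 817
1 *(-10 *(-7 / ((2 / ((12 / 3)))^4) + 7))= 1050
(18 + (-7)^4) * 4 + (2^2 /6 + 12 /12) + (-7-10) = 28982 /3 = 9660.67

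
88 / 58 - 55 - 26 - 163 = -7032 / 29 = -242.48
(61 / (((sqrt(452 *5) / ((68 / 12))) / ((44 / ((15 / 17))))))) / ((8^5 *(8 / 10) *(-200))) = -193919 *sqrt(565) / 66650112000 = -0.00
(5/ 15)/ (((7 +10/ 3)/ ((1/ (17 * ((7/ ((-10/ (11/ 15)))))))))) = -0.00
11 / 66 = 1 / 6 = 0.17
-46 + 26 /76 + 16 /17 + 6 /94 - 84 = -3906159 /30362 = -128.65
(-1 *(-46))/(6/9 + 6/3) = 69/4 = 17.25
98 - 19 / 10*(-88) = 1326 / 5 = 265.20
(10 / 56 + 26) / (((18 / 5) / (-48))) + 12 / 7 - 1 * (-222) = -376 / 3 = -125.33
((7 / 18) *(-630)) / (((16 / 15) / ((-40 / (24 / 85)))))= 520625 / 16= 32539.06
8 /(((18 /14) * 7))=8 /9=0.89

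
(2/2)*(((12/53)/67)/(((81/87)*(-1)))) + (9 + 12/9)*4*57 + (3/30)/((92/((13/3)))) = 69271803449/29402280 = 2356.00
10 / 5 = 2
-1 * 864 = -864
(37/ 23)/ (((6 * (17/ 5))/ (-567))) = -34965/ 782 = -44.71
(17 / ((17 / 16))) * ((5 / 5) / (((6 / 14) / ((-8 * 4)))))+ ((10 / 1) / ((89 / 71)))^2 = -26876564 / 23763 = -1131.03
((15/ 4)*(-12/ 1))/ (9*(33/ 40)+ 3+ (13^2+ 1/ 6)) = -5400/ 21551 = -0.25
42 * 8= 336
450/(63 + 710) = 450/773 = 0.58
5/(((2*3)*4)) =5/24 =0.21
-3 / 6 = -1 / 2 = -0.50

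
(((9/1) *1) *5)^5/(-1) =-184528125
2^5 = 32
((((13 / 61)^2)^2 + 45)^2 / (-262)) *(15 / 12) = -485303625288821045 / 50227316005287622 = -9.66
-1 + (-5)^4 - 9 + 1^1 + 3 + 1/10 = 6191/10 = 619.10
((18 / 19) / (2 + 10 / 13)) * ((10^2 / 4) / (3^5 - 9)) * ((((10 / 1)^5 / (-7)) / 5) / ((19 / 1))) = -125000 / 22743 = -5.50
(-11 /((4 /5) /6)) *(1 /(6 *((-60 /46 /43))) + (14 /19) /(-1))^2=-4995745931 /1559520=-3203.39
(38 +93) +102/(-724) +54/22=530855/3982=133.31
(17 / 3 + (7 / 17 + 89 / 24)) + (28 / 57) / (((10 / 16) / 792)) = 8168941 / 12920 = 632.27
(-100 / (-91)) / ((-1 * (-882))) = 50 / 40131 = 0.00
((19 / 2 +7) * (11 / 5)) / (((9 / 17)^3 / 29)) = 7094.53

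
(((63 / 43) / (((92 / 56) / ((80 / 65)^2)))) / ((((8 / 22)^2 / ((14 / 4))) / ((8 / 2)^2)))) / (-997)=-95622912 / 166639577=-0.57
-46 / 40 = -23 / 20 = -1.15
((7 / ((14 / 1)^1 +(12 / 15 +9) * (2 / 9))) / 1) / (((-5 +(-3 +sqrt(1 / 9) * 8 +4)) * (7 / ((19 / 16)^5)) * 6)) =-111424455 / 6106906624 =-0.02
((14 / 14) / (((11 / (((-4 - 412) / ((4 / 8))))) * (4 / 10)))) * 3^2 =-18720 / 11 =-1701.82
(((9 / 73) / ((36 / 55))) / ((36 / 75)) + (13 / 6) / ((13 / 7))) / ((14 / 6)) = 5463 / 8176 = 0.67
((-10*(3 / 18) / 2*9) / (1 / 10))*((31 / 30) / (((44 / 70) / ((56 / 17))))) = -75950 / 187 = -406.15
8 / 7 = 1.14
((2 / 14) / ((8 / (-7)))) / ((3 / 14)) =-7 / 12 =-0.58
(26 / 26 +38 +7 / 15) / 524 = 0.08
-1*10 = -10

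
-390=-390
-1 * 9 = -9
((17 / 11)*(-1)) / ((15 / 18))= -102 / 55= -1.85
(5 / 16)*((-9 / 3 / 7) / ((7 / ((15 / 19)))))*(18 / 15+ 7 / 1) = -0.12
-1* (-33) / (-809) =-33 / 809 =-0.04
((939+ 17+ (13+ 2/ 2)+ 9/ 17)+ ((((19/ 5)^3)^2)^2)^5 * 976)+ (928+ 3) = 881281789722811803712067778733938065441103783732177988516706166909700564475565942/ 14745149545802860302501358091831207275390625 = 59767572175872889231872130000000000000.00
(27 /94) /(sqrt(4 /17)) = 27 * sqrt(17) /188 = 0.59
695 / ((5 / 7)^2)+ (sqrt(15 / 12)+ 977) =sqrt(5) / 2+ 11696 / 5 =2340.32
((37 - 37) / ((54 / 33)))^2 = 0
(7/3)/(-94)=-7/282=-0.02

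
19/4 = 4.75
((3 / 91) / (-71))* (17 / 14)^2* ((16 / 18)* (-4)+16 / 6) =578 / 949767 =0.00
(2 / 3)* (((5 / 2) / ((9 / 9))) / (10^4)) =1 / 6000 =0.00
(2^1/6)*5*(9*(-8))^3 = -622080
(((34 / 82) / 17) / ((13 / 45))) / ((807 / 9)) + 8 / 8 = 143512 / 143377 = 1.00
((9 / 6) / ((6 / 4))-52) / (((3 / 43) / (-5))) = 3655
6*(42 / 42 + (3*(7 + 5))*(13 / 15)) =966 / 5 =193.20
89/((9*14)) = 89/126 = 0.71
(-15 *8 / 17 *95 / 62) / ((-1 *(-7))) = -5700 / 3689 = -1.55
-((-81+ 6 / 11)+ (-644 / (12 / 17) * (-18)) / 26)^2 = -303778.27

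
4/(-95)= -4/95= -0.04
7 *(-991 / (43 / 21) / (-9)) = 48559 / 129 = 376.43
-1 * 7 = -7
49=49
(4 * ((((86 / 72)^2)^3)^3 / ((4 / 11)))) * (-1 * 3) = -2778592669308478668930028873139 / 3438141599496845182057316352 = -808.17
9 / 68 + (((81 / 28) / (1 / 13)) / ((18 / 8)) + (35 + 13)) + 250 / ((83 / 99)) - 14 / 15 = 214591303 / 592620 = 362.11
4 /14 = 2 /7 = 0.29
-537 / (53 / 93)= -49941 / 53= -942.28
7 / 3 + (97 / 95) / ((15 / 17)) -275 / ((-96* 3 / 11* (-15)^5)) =3.49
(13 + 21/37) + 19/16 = 8735/592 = 14.76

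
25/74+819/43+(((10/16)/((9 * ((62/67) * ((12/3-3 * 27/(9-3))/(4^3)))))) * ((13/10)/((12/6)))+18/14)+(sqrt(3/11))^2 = 26774084989/1298819214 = 20.61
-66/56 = -33/28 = -1.18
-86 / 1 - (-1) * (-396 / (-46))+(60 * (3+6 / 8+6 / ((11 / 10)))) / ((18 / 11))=11965 / 46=260.11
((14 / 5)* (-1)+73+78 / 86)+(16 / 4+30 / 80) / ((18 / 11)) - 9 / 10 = 2256383 / 30960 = 72.88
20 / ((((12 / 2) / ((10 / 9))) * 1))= 100 / 27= 3.70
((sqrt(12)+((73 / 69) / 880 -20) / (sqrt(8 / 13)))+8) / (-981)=-8 / 981 -2 * sqrt(3) / 981+1214327 * sqrt(26) / 238265280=0.01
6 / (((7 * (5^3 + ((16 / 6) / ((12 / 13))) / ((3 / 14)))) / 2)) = 324 / 26173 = 0.01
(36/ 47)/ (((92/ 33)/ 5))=1485/ 1081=1.37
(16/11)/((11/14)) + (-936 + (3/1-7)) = -938.15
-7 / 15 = -0.47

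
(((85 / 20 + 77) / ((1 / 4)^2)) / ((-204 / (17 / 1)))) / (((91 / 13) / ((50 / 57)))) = -16250 / 1197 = -13.58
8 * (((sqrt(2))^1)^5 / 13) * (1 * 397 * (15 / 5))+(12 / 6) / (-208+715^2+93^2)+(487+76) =4709.04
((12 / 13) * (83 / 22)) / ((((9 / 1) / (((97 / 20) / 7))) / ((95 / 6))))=152969 / 36036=4.24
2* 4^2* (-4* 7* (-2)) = 1792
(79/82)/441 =79/36162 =0.00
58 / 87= 2 / 3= 0.67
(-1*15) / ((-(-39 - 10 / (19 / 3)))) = -95 / 257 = -0.37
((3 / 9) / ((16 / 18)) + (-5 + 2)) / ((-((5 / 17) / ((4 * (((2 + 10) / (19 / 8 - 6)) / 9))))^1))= -1904 / 145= -13.13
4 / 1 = 4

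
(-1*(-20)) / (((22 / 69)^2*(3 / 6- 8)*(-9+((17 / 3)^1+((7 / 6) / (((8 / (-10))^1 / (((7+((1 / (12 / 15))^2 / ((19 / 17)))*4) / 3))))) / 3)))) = 17368128 / 3558005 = 4.88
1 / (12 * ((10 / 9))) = 3 / 40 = 0.08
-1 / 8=-0.12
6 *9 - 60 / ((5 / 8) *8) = 42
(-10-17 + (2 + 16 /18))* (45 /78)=-1085 /78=-13.91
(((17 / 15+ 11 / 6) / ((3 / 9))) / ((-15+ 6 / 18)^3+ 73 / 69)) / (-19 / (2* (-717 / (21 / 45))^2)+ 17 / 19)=-4858654624911 / 1540522321611115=-0.00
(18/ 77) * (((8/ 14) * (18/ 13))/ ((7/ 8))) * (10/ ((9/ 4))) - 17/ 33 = 62437/ 147147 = 0.42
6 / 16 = 3 / 8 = 0.38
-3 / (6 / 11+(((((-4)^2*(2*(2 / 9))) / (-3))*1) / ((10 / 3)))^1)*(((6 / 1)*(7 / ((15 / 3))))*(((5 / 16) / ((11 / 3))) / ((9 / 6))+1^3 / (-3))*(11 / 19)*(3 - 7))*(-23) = -3490641 / 1558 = -2240.46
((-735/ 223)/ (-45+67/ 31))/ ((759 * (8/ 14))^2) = 372155/ 909882302208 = 0.00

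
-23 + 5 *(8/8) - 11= -29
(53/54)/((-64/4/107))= -5671/864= -6.56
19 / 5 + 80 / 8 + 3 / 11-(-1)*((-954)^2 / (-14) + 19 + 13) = -25010452 / 385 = -64962.21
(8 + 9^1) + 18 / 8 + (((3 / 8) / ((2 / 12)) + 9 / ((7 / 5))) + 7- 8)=377 / 14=26.93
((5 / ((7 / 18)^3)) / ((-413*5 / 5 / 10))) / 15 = -19440 / 141659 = -0.14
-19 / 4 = -4.75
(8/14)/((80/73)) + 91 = 12813/140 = 91.52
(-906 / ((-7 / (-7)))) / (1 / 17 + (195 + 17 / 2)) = -10268 / 2307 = -4.45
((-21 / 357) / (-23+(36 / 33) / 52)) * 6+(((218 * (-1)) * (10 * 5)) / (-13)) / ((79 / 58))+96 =20412191935 / 28685137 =711.59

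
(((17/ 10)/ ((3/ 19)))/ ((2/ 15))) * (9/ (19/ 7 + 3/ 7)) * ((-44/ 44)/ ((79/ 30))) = -305235/ 3476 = -87.81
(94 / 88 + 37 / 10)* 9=42.91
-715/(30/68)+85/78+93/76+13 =-1586089/988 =-1605.35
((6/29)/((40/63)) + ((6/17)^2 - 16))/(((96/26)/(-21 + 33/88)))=372717917/4291072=86.86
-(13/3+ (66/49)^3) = -2391925/352947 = -6.78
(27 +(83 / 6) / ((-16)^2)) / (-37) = -41555 / 56832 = -0.73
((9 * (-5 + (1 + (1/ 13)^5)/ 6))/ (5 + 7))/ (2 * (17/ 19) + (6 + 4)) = -25572803/ 83169632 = -0.31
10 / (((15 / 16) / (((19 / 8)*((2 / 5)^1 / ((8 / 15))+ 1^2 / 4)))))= 76 / 3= 25.33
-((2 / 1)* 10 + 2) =-22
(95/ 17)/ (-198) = -95/ 3366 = -0.03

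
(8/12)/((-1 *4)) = -1/6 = -0.17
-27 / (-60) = 9 / 20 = 0.45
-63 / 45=-7 / 5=-1.40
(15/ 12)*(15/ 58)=75/ 232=0.32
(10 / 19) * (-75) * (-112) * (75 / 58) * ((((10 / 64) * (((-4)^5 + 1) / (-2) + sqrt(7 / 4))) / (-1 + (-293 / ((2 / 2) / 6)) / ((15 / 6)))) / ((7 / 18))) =-6473671875 / 3880142- 6328125 * sqrt(7) / 3880142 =-1672.73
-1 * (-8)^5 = 32768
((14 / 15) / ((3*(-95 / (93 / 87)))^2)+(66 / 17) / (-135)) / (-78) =250356466 / 679345187625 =0.00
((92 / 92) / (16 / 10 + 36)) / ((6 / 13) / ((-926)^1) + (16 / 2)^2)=30095 / 72420044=0.00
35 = 35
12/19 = 0.63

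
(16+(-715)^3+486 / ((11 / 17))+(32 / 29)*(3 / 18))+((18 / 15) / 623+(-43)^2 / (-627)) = -6901119572368174 / 18880015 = -365525110.67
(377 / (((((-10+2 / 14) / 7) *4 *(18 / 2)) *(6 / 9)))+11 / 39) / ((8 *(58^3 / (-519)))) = 40495321 / 11200989696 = 0.00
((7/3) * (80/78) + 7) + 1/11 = 12206/1287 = 9.48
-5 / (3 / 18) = -30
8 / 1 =8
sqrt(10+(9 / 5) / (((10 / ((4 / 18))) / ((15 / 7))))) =sqrt(12355) / 35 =3.18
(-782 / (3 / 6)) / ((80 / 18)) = -3519 / 10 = -351.90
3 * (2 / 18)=1 / 3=0.33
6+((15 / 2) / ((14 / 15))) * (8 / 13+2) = 4917 / 182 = 27.02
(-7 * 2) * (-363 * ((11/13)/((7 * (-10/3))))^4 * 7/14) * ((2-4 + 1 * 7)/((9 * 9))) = 0.00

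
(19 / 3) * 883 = 16777 / 3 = 5592.33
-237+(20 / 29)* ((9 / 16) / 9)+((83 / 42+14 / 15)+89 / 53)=-150002921 / 645540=-232.37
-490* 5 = -2450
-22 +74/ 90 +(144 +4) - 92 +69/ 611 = 960542/ 27495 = 34.94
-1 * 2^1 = -2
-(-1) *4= 4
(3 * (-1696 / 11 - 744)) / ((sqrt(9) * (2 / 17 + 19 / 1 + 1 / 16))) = -2687360 / 57387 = -46.83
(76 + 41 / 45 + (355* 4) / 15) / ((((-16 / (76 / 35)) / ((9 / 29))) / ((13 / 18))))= -5.22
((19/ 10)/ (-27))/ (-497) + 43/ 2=1442552/ 67095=21.50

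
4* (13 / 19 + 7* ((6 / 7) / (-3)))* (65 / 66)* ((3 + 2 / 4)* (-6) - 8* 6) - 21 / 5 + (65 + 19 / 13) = 5704573 / 13585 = 419.92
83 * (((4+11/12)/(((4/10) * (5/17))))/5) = 83249/120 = 693.74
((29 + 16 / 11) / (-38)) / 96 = -335 / 40128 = -0.01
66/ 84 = 0.79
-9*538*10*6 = -290520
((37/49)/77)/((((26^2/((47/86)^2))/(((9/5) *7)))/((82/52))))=30159477/350328698720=0.00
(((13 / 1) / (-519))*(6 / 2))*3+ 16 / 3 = 2651 / 519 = 5.11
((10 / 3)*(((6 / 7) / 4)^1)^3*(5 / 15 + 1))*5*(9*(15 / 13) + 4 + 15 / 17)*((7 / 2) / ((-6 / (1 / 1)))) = -6025 / 3094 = -1.95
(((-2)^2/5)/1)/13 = 4/65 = 0.06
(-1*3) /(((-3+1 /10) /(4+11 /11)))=150 /29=5.17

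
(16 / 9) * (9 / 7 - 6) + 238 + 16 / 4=4906 / 21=233.62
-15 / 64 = -0.23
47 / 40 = 1.18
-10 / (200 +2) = -5 / 101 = -0.05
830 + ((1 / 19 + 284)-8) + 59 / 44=925781 / 836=1107.39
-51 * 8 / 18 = -68 / 3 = -22.67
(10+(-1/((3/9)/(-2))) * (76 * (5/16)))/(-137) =-305/274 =-1.11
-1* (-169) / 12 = 169 / 12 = 14.08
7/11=0.64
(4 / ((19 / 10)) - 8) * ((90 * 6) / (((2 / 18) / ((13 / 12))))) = -589680 / 19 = -31035.79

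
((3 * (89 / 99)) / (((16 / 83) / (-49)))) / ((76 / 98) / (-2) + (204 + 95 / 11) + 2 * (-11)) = -3.60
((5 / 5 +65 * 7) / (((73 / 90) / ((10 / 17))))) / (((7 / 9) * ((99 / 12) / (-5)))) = -24624000 / 95557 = -257.69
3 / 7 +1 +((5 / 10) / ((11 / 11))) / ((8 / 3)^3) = 10429 / 7168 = 1.45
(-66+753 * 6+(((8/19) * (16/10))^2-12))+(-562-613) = 29470721/9025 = 3265.45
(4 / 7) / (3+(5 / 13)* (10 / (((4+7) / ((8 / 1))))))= 572 / 5803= 0.10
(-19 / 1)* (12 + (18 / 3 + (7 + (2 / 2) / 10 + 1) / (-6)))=-6327 / 20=-316.35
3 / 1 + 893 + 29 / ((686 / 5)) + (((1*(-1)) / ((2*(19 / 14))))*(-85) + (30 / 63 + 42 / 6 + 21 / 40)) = 731620591 / 782040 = 935.53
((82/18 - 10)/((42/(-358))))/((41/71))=80.36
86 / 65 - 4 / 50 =404 / 325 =1.24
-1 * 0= 0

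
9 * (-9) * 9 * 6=-4374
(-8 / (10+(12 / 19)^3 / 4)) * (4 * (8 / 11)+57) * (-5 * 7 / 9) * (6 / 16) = 158202835 / 2277726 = 69.46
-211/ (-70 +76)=-211/ 6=-35.17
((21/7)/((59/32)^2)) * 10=30720/3481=8.83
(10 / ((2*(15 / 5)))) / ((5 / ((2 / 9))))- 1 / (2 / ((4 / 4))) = -23 / 54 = -0.43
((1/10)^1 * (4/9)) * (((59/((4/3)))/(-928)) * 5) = -59/5568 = -0.01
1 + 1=2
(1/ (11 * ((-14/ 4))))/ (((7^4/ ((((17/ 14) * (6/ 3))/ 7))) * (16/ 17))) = -289/ 72471784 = -0.00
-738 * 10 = -7380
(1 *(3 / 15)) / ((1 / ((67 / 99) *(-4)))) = -268 / 495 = -0.54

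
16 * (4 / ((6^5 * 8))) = 1 / 972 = 0.00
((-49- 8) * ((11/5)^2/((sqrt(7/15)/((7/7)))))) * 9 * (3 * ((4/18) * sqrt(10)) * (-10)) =82764 * sqrt(42)/7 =76624.57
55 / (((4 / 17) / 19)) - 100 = 17365 / 4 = 4341.25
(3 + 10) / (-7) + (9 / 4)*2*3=163 / 14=11.64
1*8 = 8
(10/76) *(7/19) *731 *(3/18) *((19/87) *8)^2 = 409360/22707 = 18.03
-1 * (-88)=88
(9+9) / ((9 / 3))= 6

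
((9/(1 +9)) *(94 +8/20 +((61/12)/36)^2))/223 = 88105133/231206400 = 0.38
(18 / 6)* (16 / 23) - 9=-159 / 23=-6.91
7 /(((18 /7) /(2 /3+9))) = 1421 /54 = 26.31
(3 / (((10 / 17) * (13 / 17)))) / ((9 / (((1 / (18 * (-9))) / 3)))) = -289 / 189540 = -0.00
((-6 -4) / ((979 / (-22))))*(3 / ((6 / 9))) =90 / 89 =1.01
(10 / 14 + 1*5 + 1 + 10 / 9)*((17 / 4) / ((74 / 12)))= 8381 / 1554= 5.39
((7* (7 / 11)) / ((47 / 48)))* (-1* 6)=-14112 / 517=-27.30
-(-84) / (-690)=-14 / 115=-0.12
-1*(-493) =493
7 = 7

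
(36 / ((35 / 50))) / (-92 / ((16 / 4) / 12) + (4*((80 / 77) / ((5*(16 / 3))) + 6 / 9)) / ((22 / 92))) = -32670 / 167831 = -0.19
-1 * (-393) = 393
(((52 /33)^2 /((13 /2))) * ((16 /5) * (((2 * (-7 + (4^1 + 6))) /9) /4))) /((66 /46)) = 76544 /539055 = 0.14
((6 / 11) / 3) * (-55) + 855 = 845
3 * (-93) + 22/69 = -19229/69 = -278.68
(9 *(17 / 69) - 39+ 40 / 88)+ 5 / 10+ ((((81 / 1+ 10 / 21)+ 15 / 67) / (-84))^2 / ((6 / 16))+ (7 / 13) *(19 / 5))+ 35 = 322231636933781 / 86141397372030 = 3.74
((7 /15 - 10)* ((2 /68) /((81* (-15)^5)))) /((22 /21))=91 /20913187500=0.00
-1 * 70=-70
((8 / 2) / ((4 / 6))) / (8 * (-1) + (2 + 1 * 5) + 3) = 3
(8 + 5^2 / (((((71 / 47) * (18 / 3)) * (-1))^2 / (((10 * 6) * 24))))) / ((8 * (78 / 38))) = 1780718 / 65533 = 27.17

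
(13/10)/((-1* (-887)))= 13/8870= 0.00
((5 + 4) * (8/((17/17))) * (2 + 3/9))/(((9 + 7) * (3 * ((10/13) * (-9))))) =-91/180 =-0.51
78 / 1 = 78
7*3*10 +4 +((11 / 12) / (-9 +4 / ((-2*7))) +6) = 171523 / 780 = 219.90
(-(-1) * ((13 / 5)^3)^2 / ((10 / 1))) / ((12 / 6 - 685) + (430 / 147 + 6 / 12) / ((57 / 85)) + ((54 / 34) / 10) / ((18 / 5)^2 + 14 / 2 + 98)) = -35571415092759 / 780586231718750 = -0.05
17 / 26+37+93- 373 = -6301 / 26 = -242.35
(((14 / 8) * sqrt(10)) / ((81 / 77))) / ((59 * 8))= 0.01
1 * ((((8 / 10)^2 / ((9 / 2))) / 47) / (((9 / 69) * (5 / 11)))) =8096 / 158625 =0.05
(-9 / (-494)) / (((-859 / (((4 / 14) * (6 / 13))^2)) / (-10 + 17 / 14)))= 39852 / 12299032291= 0.00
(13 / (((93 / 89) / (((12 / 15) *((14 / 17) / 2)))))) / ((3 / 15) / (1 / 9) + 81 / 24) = 259168 / 327267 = 0.79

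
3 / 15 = 1 / 5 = 0.20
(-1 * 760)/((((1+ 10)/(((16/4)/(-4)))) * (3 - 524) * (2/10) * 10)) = -380/5731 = -0.07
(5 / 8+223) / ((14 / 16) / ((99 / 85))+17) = 177111 / 14059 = 12.60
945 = 945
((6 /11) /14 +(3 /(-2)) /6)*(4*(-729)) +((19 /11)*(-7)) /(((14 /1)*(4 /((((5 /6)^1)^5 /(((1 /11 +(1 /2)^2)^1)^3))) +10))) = 32773863865 /53264288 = 615.31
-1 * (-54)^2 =-2916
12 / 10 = 6 / 5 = 1.20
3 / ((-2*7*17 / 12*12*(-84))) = 1 / 6664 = 0.00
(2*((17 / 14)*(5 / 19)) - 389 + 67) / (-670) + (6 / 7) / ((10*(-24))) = 169691 / 356440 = 0.48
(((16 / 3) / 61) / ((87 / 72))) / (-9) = -128 / 15921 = -0.01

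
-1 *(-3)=3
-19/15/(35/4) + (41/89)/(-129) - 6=-12353077/2009175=-6.15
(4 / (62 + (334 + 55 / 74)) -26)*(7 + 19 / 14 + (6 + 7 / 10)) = -23654178 / 60445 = -391.33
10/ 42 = 5/ 21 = 0.24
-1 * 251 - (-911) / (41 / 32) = 18861 / 41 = 460.02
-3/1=-3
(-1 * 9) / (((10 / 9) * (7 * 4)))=-81 / 280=-0.29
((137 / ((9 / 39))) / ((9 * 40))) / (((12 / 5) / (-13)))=-23153 / 2592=-8.93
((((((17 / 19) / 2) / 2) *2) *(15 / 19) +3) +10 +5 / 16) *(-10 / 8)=-394665 / 23104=-17.08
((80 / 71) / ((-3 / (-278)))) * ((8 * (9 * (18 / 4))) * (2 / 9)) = 533760 / 71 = 7517.75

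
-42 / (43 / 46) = -1932 / 43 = -44.93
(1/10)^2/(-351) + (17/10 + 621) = 21856769/35100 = 622.70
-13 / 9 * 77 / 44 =-91 / 36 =-2.53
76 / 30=38 / 15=2.53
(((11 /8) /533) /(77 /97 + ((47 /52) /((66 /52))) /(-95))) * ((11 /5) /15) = 2453033 /5097942460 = 0.00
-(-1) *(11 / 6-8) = -37 / 6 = -6.17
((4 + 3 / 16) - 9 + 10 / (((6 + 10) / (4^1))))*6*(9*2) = -999 / 4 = -249.75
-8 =-8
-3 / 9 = -1 / 3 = -0.33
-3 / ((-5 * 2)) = 3 / 10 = 0.30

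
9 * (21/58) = 189/58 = 3.26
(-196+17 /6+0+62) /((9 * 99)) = -787 /5346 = -0.15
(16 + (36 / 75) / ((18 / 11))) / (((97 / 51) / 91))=1890434 / 2425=779.56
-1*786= -786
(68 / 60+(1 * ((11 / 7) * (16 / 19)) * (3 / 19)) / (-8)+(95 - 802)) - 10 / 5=-26832676 / 37905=-707.89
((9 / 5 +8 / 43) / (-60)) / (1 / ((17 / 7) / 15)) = -1037 / 193500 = -0.01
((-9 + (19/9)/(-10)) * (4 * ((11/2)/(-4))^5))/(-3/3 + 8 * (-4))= -5.49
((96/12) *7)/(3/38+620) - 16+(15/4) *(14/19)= -11771325/895394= -13.15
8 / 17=0.47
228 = 228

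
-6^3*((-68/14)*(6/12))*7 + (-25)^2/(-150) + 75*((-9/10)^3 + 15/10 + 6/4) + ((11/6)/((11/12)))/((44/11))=460639/120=3838.66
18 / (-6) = -3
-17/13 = -1.31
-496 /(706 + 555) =-0.39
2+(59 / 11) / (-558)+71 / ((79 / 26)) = 12295891 / 484902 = 25.36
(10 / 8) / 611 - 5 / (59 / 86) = -1050625 / 144196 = -7.29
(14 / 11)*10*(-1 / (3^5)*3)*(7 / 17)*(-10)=9800 / 15147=0.65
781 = 781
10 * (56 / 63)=80 / 9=8.89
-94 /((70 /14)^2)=-94 /25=-3.76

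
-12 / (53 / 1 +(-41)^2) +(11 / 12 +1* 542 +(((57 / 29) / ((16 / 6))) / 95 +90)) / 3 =636523873 / 3017160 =210.97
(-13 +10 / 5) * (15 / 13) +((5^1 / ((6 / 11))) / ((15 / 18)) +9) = 95 / 13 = 7.31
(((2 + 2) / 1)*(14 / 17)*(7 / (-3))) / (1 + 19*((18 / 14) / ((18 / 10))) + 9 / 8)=-21952 / 44829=-0.49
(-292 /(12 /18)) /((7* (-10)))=219 /35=6.26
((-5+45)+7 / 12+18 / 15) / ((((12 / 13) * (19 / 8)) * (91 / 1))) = 2507 / 11970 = 0.21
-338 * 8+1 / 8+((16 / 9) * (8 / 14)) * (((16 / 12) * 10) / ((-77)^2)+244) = -22017172795 / 8964648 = -2456.00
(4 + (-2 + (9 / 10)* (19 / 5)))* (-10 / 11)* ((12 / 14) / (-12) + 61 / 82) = -52303 / 15785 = -3.31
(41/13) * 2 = 82/13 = 6.31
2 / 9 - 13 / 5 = -107 / 45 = -2.38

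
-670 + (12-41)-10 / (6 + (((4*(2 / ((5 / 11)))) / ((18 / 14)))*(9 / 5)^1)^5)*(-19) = -30999237738954562 / 44347980925163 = -699.00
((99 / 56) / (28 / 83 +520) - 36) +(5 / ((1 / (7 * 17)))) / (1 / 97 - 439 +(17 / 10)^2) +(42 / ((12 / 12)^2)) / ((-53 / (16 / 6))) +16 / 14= -113576161175987 / 2963012014816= -38.33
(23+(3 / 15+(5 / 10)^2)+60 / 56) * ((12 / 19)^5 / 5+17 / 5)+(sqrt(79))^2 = 56458025739 / 346653860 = 162.87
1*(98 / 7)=14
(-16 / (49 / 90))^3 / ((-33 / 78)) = 59990.14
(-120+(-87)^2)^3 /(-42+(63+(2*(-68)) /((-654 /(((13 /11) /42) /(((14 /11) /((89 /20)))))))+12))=397364445708031620 /31745209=12517304444.52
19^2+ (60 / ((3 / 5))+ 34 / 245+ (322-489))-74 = 53934 / 245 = 220.14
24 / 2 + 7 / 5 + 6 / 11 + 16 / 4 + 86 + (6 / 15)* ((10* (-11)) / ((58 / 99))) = 46003 / 1595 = 28.84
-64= -64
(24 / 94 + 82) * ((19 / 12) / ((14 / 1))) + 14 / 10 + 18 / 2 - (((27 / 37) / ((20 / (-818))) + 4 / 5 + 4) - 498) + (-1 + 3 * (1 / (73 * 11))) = 541.75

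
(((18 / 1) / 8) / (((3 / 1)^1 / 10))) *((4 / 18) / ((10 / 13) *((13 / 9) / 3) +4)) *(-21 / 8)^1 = -945 / 944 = -1.00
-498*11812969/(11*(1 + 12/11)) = -5882858562/23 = -255776459.22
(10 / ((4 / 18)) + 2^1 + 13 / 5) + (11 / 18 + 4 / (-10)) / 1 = 49.81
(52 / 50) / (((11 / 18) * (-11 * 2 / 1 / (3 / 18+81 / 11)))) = -19383 / 33275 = -0.58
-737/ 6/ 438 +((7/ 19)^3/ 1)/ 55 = -277128161/ 991399860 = -0.28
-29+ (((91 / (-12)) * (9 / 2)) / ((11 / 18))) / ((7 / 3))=-2329 / 44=-52.93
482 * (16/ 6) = 3856/ 3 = 1285.33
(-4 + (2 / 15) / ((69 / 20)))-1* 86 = -18622 / 207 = -89.96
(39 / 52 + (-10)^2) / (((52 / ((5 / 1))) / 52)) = 2015 / 4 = 503.75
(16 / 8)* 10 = 20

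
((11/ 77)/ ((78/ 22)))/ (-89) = -11/ 24297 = -0.00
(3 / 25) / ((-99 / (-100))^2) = 400 / 3267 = 0.12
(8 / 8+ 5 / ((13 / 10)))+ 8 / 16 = 139 / 26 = 5.35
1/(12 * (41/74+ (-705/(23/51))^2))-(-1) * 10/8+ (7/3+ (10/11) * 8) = 137087102165993/12627702323148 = 10.86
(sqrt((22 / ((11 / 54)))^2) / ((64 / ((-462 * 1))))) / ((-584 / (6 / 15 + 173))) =5407479 / 23360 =231.48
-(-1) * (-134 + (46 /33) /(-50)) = -134.03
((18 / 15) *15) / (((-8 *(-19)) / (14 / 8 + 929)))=33507 / 304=110.22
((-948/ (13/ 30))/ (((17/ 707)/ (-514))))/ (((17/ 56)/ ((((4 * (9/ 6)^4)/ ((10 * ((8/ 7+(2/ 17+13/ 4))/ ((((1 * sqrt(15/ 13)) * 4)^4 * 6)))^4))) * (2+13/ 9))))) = 10229850033999270267567113168014540800000000/ 225329653313830116183613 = 45399484193727244892.95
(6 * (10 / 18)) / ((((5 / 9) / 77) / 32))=14784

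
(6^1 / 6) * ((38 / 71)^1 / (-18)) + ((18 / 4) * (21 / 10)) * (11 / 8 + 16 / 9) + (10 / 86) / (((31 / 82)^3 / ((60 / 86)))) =176079070784807 / 5631743072160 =31.27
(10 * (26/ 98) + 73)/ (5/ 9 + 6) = 33363/ 2891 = 11.54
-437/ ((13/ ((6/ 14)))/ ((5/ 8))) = -6555/ 728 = -9.00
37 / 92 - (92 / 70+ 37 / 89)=-380533 / 286580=-1.33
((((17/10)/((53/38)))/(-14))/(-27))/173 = 323/17329410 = 0.00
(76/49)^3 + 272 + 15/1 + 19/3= 104848048/352947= 297.06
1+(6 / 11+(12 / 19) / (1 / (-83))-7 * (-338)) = 483861 / 209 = 2315.12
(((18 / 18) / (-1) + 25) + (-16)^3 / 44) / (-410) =76 / 451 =0.17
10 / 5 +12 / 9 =10 / 3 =3.33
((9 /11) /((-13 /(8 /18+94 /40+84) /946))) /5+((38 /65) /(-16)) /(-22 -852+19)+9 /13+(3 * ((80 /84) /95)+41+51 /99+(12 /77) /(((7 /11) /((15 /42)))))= -1662708138061 /1677475800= -991.20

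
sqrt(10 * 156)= 2 * sqrt(390)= 39.50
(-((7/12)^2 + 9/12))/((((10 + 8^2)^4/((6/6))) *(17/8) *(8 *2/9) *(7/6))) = -471/57094440704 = -0.00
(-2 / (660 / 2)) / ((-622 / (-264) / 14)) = -56 / 1555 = -0.04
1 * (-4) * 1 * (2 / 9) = -0.89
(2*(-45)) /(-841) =90 /841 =0.11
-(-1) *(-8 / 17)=-8 / 17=-0.47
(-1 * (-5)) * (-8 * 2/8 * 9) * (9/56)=-405/28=-14.46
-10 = -10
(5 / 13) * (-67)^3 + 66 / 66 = -1503802 / 13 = -115677.08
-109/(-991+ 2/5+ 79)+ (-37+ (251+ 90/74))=36315519/168646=215.34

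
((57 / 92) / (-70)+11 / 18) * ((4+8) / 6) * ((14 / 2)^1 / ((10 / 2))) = 34907 / 20700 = 1.69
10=10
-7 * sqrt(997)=-221.03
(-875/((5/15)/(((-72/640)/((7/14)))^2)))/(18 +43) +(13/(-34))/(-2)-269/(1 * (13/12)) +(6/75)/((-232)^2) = -4540360602163/18140033600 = -250.30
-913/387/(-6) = 913/2322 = 0.39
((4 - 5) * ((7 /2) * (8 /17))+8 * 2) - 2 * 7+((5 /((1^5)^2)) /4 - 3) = -95 /68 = -1.40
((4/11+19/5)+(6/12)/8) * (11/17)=3719/1360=2.73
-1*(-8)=8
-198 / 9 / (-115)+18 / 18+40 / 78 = 7643 / 4485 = 1.70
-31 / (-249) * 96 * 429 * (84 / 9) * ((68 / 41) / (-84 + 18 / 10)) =-1350469120 / 1398633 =-965.56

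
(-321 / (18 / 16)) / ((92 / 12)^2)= -2568 / 529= -4.85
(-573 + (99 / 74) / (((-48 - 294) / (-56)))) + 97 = -475.78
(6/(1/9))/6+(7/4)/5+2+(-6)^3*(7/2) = -14893/20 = -744.65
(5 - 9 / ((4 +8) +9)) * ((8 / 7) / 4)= 1.31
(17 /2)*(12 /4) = 51 /2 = 25.50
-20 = -20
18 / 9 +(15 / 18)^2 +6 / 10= 593 / 180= 3.29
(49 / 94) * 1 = 49 / 94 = 0.52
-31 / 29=-1.07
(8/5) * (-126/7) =-144/5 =-28.80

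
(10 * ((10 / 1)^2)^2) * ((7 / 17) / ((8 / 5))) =437500 / 17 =25735.29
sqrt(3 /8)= sqrt(6) /4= 0.61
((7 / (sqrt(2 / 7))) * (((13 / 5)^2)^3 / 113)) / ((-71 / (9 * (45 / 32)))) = -2736800703 * sqrt(14) / 1604600000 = -6.38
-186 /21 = -62 /7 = -8.86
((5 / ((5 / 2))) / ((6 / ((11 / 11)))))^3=0.04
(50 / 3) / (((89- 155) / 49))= -1225 / 99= -12.37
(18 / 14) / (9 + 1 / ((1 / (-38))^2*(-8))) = -18 / 2401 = -0.01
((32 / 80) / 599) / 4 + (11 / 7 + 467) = 19647207 / 41930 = 468.57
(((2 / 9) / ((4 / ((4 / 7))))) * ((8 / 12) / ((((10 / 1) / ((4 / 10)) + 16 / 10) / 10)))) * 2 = 400 / 25137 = 0.02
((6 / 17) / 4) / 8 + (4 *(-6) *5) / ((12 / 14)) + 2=-37533 / 272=-137.99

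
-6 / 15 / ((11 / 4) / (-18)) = 144 / 55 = 2.62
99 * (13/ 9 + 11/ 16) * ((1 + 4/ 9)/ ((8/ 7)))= 307307/ 1152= 266.76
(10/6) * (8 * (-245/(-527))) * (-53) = -519400/1581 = -328.53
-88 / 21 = -4.19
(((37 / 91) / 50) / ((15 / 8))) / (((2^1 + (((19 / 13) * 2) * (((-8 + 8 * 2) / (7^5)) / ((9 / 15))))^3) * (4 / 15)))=114505079612169519 / 14081030148210640850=0.01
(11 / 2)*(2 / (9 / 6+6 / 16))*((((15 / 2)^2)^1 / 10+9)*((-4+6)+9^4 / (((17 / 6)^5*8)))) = 3954095574 / 7099285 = 556.97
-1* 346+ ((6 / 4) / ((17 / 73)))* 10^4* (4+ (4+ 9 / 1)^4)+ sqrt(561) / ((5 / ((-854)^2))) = 729316* sqrt(561) / 5+ 31278669118 / 17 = 1843376546.69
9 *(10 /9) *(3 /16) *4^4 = 480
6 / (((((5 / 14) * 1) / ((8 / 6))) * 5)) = 112 / 25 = 4.48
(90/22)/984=0.00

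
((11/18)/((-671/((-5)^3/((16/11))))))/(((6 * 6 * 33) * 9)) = 125/17076096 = 0.00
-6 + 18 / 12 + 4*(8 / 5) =1.90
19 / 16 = 1.19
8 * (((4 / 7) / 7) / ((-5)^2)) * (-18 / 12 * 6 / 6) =-0.04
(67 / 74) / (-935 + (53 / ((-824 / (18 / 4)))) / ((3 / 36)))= -13802 / 14306087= -0.00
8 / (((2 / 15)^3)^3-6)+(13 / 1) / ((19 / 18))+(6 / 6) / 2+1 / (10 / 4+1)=361021586998465 / 30677800713154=11.77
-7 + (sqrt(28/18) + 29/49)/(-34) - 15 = -36681/1666 - sqrt(14)/102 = -22.05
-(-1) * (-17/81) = -17/81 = -0.21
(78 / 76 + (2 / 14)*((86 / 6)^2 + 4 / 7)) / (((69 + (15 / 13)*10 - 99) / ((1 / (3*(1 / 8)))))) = -6635213 / 1508220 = -4.40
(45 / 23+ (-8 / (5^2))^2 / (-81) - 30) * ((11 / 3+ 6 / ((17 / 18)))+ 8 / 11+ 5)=-288470709898 / 653214375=-441.62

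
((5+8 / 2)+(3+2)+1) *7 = 105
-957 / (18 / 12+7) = -1914 / 17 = -112.59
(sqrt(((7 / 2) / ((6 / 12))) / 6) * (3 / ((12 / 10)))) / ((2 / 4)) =5 * sqrt(42) / 6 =5.40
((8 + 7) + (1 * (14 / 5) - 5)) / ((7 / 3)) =192 / 35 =5.49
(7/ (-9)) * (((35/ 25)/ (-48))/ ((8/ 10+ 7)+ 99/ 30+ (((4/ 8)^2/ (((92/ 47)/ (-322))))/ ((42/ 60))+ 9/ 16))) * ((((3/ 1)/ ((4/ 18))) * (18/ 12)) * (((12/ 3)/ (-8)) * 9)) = 0.04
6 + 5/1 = 11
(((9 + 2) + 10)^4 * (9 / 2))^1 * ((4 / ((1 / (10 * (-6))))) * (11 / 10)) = -231043428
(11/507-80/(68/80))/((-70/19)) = 2201321/86190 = 25.54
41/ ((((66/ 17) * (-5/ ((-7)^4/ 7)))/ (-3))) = 239071/ 110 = 2173.37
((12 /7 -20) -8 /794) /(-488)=12711 /339038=0.04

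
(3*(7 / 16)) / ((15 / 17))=119 / 80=1.49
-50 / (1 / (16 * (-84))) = 67200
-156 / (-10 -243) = 156 / 253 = 0.62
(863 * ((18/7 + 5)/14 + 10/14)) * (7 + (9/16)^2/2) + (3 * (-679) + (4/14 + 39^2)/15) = 4378745627/752640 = 5817.85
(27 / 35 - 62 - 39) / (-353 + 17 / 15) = 5262 / 18473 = 0.28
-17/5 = -3.40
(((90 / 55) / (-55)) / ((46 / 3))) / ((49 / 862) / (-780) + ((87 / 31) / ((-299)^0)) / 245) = -5515100136 / 32351353639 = -0.17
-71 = -71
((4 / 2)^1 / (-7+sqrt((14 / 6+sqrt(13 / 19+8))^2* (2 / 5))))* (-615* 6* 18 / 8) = 4732425 / (-sqrt(10)* (133+3* sqrt(3135))+1995) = 4536.28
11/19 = 0.58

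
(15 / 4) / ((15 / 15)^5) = 15 / 4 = 3.75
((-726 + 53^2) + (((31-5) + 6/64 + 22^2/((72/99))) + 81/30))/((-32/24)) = -1333101/640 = -2082.97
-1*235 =-235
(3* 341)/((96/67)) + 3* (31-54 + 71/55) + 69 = 717.84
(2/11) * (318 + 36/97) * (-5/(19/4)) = -1235280/20273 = -60.93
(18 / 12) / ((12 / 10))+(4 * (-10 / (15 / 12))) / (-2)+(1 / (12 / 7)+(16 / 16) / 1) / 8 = 1675 / 96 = 17.45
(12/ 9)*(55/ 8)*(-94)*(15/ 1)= -12925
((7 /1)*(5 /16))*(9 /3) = 105 /16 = 6.56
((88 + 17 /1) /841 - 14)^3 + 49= -1559769588580 /594823321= -2622.24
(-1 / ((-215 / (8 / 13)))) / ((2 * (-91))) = -4 / 254345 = -0.00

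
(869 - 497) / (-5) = -372 / 5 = -74.40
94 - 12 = 82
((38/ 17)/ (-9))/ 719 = -38/ 110007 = -0.00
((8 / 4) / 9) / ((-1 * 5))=-2 / 45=-0.04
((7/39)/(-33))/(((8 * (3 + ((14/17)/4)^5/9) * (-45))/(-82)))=-3259991672/7894285895925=-0.00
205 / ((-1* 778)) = -0.26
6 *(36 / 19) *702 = 151632 / 19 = 7980.63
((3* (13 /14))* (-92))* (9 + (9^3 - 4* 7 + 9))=-1289886 /7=-184269.43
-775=-775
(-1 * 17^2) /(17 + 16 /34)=-4913 /297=-16.54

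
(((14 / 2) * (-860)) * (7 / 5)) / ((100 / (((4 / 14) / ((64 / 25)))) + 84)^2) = -43 / 4900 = -0.01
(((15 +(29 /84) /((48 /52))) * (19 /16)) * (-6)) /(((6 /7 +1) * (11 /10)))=-1472215 /27456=-53.62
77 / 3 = 25.67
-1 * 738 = -738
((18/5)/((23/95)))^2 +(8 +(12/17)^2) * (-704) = -880851100/152881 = -5761.68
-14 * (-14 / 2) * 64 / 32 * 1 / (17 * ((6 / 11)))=1078 / 51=21.14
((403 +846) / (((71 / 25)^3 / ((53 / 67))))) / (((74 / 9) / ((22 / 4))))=102398484375 / 3549045476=28.85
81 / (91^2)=81 / 8281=0.01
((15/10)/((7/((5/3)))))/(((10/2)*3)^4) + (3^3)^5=14348907.00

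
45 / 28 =1.61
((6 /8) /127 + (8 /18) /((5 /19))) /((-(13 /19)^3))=-5.29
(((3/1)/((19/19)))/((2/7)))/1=21/2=10.50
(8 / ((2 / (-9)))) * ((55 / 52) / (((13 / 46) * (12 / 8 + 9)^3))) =-20240 / 173901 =-0.12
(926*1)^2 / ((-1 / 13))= -11147188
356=356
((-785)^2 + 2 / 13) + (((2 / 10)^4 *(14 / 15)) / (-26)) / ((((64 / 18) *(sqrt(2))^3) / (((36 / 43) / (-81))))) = 7 *sqrt(2) / 167700000 + 8010927 / 13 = 616225.15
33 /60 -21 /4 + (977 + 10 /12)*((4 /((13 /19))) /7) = 811.95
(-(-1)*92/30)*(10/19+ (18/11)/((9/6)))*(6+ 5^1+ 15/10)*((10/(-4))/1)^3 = -2429375/2508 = -968.65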